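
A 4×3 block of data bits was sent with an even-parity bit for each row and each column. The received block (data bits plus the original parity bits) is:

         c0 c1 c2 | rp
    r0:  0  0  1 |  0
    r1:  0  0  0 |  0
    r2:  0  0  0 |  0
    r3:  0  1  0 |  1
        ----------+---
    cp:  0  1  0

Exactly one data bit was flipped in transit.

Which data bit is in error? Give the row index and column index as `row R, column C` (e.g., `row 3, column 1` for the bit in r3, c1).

row 0, column 2

Recompute each row's even parity and compare to rp:
  r0: data parity 1, sent rp 0 → mismatch
  r1: data parity 0, sent rp 0 → ok
  r2: data parity 0, sent rp 0 → ok
  r3: data parity 1, sent rp 1 → ok
Recompute each column's even parity and compare to cp:
  c0: data parity 0, sent cp 0 → ok
  c1: data parity 1, sent cp 1 → ok
  c2: data parity 1, sent cp 0 → mismatch
Exactly one row (r0) and one column (c2) fail → the flipped bit is at their intersection.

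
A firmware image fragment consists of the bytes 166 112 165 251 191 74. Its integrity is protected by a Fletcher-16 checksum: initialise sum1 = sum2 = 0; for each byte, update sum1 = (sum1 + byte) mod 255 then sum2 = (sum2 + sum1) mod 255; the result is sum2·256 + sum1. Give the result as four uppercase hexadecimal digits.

Running sums (mod 255):
  after byte 0 (166): sum1=166, sum2=166
  after byte 1 (112): sum1=23, sum2=189
  after byte 2 (165): sum1=188, sum2=122
  after byte 3 (251): sum1=184, sum2=51
  after byte 4 (191): sum1=120, sum2=171
  after byte 5 (74): sum1=194, sum2=110
Checksum = sum2·256 + sum1 = 110·256 + 194 = 28354 = 0x6EC2.

6EC2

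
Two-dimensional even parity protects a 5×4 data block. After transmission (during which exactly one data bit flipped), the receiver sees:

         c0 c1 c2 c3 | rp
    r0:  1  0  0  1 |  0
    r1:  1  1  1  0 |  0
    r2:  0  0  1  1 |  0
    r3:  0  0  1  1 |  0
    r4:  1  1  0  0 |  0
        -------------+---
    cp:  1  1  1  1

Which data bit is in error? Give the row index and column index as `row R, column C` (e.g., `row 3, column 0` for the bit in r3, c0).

row 1, column 1

Recompute each row's even parity and compare to rp:
  r0: data parity 0, sent rp 0 → ok
  r1: data parity 1, sent rp 0 → mismatch
  r2: data parity 0, sent rp 0 → ok
  r3: data parity 0, sent rp 0 → ok
  r4: data parity 0, sent rp 0 → ok
Recompute each column's even parity and compare to cp:
  c0: data parity 1, sent cp 1 → ok
  c1: data parity 0, sent cp 1 → mismatch
  c2: data parity 1, sent cp 1 → ok
  c3: data parity 1, sent cp 1 → ok
Exactly one row (r1) and one column (c1) fail → the flipped bit is at their intersection.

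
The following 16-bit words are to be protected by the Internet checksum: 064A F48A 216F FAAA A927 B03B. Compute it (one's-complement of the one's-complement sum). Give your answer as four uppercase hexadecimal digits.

8FAD

One's-complement addition (fold any carry out of bit 15 back into bit 0):
  0x064A + 0xF48A = 0x0FAD4
  0xFAD4 + 0x216F = 0x11C43 → wrap carry → 0x1C44
  0x1C44 + 0xFAAA = 0x116EE → wrap carry → 0x16EF
  0x16EF + 0xA927 = 0x0C016
  0xC016 + 0xB03B = 0x17051 → wrap carry → 0x7052
One's-complement sum = 0x7052.
Checksum = ~0x7052 & 0xFFFF = 0x8FAD.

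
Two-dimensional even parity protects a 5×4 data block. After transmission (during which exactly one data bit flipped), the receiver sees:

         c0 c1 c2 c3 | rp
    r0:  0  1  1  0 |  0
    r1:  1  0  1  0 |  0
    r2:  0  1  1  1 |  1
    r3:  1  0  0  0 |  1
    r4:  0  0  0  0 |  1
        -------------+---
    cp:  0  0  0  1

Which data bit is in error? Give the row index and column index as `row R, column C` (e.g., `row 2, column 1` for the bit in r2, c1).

row 4, column 2

Recompute each row's even parity and compare to rp:
  r0: data parity 0, sent rp 0 → ok
  r1: data parity 0, sent rp 0 → ok
  r2: data parity 1, sent rp 1 → ok
  r3: data parity 1, sent rp 1 → ok
  r4: data parity 0, sent rp 1 → mismatch
Recompute each column's even parity and compare to cp:
  c0: data parity 0, sent cp 0 → ok
  c1: data parity 0, sent cp 0 → ok
  c2: data parity 1, sent cp 0 → mismatch
  c3: data parity 1, sent cp 1 → ok
Exactly one row (r4) and one column (c2) fail → the flipped bit is at their intersection.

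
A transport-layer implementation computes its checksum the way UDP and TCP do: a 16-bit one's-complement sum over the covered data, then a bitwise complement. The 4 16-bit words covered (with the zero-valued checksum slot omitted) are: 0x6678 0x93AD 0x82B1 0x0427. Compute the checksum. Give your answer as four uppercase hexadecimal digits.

7F01

One's-complement addition (fold any carry out of bit 15 back into bit 0):
  0x6678 + 0x93AD = 0x0FA25
  0xFA25 + 0x82B1 = 0x17CD6 → wrap carry → 0x7CD7
  0x7CD7 + 0x0427 = 0x080FE
One's-complement sum = 0x80FE.
Checksum = ~0x80FE & 0xFFFF = 0x7F01.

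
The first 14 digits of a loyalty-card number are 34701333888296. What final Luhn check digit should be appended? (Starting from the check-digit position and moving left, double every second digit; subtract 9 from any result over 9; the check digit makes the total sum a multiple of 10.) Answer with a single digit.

Partial digits right→left: 6 9 2 8 8 8 3 3 3 1 0 7 4 3
Double every second digit counting from the check-digit position (so the 1st, 3rd, 5th, ... of the partial from the right).
  doubled (with −9 where >9): 3 4 7 6 6 0 8 → sum 34
  kept as-is: 9 8 8 3 1 7 3 → sum 39
Total = 34 + 39 = 73.
Check digit = (10 − (73 mod 10)) mod 10 = 7.

7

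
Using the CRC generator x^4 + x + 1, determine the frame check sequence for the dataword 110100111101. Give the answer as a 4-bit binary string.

Append 4 zeros: 1101001111010000. Divide by 10011 (XOR where the leading bit is 1):
  pos 0: 11010 XOR 10011 = 01001
  pos 1: 10010 XOR 10011 = 00001
  pos 5: 11111 XOR 10011 = 01100
  pos 6: 11000 XOR 10011 = 01011
  pos 7: 10111 XOR 10011 = 00100
  pos 9: 10000 XOR 10011 = 00011
Remainder (last 4 bits) = 1100. This is the CRC / FCS.

1100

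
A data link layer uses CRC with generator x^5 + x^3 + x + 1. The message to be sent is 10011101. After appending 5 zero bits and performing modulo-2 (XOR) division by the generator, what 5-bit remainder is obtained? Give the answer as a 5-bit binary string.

00100

Append 5 zeros: 1001110100000. Divide by 101011 (XOR where the leading bit is 1):
  pos 0: 100111 XOR 101011 = 001100
  pos 2: 110001 XOR 101011 = 011010
  pos 3: 110100 XOR 101011 = 011111
  pos 4: 111110 XOR 101011 = 010101
  pos 5: 101010 XOR 101011 = 000001
Remainder (last 5 bits) = 00100. This is the CRC / FCS.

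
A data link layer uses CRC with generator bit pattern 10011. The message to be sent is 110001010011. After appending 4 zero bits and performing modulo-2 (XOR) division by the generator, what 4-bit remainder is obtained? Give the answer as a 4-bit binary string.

Append 4 zeros: 1100010100110000. Divide by 10011 (XOR where the leading bit is 1):
  pos 0: 11000 XOR 10011 = 01011
  pos 1: 10111 XOR 10011 = 00100
  pos 3: 10001 XOR 10011 = 00010
  pos 6: 10001 XOR 10011 = 00010
  pos 9: 10100 XOR 10011 = 00111
  pos 11: 11100 XOR 10011 = 01111
Remainder (last 4 bits) = 1111. This is the CRC / FCS.

1111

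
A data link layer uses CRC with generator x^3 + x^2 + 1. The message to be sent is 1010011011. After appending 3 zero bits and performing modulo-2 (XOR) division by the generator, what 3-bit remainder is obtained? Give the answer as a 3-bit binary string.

011

Append 3 zeros: 1010011011000. Divide by 1101 (XOR where the leading bit is 1):
  pos 0: 1010 XOR 1101 = 0111
  pos 1: 1110 XOR 1101 = 0011
  pos 3: 1111 XOR 1101 = 0010
  pos 5: 1001 XOR 1101 = 0100
  pos 6: 1001 XOR 1101 = 0100
  pos 7: 1000 XOR 1101 = 0101
  pos 8: 1010 XOR 1101 = 0111
  pos 9: 1110 XOR 1101 = 0011
Remainder (last 3 bits) = 011. This is the CRC / FCS.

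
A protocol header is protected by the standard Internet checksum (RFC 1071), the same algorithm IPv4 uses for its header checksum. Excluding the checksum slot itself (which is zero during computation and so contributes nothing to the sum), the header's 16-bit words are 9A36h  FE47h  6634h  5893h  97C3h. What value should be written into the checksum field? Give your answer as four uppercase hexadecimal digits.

One's-complement addition (fold any carry out of bit 15 back into bit 0):
  0x9A36 + 0xFE47 = 0x1987D → wrap carry → 0x987E
  0x987E + 0x6634 = 0x0FEB2
  0xFEB2 + 0x5893 = 0x15745 → wrap carry → 0x5746
  0x5746 + 0x97C3 = 0x0EF09
One's-complement sum = 0xEF09.
Checksum = ~0xEF09 & 0xFFFF = 0x10F6.

10F6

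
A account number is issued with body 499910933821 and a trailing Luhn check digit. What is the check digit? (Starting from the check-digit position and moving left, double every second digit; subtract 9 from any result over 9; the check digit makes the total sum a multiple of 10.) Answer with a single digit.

Partial digits right→left: 1 2 8 3 3 9 0 1 9 9 9 4
Double every second digit counting from the check-digit position (so the 1st, 3rd, 5th, ... of the partial from the right).
  doubled (with −9 where >9): 2 7 6 0 9 9 → sum 33
  kept as-is: 2 3 9 1 9 4 → sum 28
Total = 33 + 28 = 61.
Check digit = (10 − (61 mod 10)) mod 10 = 9.

9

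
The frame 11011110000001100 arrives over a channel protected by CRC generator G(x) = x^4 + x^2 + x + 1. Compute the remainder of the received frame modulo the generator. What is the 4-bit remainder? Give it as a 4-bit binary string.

0000

Modulo-2 division of 11011110000001100 by 10111:
  pos 0: 11011 XOR 10111 = 01100
  pos 1: 11001 XOR 10111 = 01110
  pos 2: 11101 XOR 10111 = 01010
  pos 3: 10100 XOR 10111 = 00011
  pos 6: 11000 XOR 10111 = 01111
  pos 7: 11110 XOR 10111 = 01001
  pos 8: 10010 XOR 10111 = 00101
  pos 10: 10111 XOR 10111 = 00000
Remainder = 0000 (zero — the frame passes the CRC check).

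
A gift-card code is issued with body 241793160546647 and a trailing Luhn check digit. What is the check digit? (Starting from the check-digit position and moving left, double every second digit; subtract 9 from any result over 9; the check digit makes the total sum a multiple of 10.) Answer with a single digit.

2

Partial digits right→left: 7 4 6 6 4 5 0 6 1 3 9 7 1 4 2
Double every second digit counting from the check-digit position (so the 1st, 3rd, 5th, ... of the partial from the right).
  doubled (with −9 where >9): 5 3 8 0 2 9 2 4 → sum 33
  kept as-is: 4 6 5 6 3 7 4 → sum 35
Total = 33 + 35 = 68.
Check digit = (10 − (68 mod 10)) mod 10 = 2.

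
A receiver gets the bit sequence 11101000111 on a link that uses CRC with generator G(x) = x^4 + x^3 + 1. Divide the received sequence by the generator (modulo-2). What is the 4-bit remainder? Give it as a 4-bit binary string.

1001

Modulo-2 division of 11101000111 by 11001:
  pos 0: 11101 XOR 11001 = 00100
  pos 2: 10000 XOR 11001 = 01001
  pos 3: 10010 XOR 11001 = 01011
  pos 4: 10111 XOR 11001 = 01110
  pos 5: 11101 XOR 11001 = 00100
Remainder = 1001 (nonzero — an error is detected).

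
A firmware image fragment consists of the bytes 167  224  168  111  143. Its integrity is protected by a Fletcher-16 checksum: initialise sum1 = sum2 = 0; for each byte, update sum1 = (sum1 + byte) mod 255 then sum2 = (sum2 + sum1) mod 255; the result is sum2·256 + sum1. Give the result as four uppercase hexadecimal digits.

3230

Running sums (mod 255):
  after byte 0 (167): sum1=167, sum2=167
  after byte 1 (224): sum1=136, sum2=48
  after byte 2 (168): sum1=49, sum2=97
  after byte 3 (111): sum1=160, sum2=2
  after byte 4 (143): sum1=48, sum2=50
Checksum = sum2·256 + sum1 = 50·256 + 48 = 12848 = 0x3230.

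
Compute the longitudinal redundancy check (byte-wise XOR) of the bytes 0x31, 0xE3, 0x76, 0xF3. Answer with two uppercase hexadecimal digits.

XOR the bytes together:
  start with 0x31
  0x31 ⊕ 0xE3 = 0xD2
  0xD2 ⊕ 0x76 = 0xA4
  0xA4 ⊕ 0xF3 = 0x57

57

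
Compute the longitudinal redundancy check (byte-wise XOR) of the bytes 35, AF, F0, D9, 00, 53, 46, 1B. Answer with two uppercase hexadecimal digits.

BD

XOR the bytes together:
  start with 0x35
  0x35 ⊕ 0xAF = 0x9A
  0x9A ⊕ 0xF0 = 0x6A
  0x6A ⊕ 0xD9 = 0xB3
  0xB3 ⊕ 0x00 = 0xB3
  0xB3 ⊕ 0x53 = 0xE0
  0xE0 ⊕ 0x46 = 0xA6
  0xA6 ⊕ 0x1B = 0xBD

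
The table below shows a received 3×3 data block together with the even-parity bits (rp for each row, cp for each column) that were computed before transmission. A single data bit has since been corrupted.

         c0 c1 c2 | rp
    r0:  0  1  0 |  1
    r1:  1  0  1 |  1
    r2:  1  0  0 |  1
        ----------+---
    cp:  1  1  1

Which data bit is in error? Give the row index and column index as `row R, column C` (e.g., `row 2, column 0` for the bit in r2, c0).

row 1, column 0

Recompute each row's even parity and compare to rp:
  r0: data parity 1, sent rp 1 → ok
  r1: data parity 0, sent rp 1 → mismatch
  r2: data parity 1, sent rp 1 → ok
Recompute each column's even parity and compare to cp:
  c0: data parity 0, sent cp 1 → mismatch
  c1: data parity 1, sent cp 1 → ok
  c2: data parity 1, sent cp 1 → ok
Exactly one row (r1) and one column (c0) fail → the flipped bit is at their intersection.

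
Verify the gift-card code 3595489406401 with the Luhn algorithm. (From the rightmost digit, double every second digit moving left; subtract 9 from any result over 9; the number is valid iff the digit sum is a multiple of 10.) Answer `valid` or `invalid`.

valid

From the right, keep odd positions and double even positions (subtract 9 from any doubled value over 9):
  doubled (positions 2,4,...): 0 3 8 7 1 1 → sum 20
  kept (positions 1,3,...): 1 4 0 9 4 9 3 → sum 30
Total = 50.
50 mod 10 = 0, so the number is valid.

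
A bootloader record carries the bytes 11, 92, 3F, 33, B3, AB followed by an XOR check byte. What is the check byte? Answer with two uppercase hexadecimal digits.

XOR the bytes together:
  start with 0x11
  0x11 ⊕ 0x92 = 0x83
  0x83 ⊕ 0x3F = 0xBC
  0xBC ⊕ 0x33 = 0x8F
  0x8F ⊕ 0xB3 = 0x3C
  0x3C ⊕ 0xAB = 0x97

97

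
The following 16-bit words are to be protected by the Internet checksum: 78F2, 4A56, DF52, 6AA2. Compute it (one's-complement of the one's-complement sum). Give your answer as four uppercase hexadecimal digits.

F2C1

One's-complement addition (fold any carry out of bit 15 back into bit 0):
  0x78F2 + 0x4A56 = 0x0C348
  0xC348 + 0xDF52 = 0x1A29A → wrap carry → 0xA29B
  0xA29B + 0x6AA2 = 0x10D3D → wrap carry → 0x0D3E
One's-complement sum = 0x0D3E.
Checksum = ~0x0D3E & 0xFFFF = 0xF2C1.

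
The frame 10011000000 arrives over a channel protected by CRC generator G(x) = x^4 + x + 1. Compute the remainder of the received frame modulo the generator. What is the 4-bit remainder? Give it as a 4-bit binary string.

0000

Modulo-2 division of 10011000000 by 10011:
  pos 0: 10011 XOR 10011 = 00000
Remainder = 0000 (zero — the frame passes the CRC check).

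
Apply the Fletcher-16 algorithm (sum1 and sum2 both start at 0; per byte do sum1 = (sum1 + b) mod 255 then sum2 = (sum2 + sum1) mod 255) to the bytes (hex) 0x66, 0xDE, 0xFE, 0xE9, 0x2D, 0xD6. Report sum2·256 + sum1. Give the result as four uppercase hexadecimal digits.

AB32

Running sums (mod 255):
  after byte 0 (0x66): sum1=102, sum2=102
  after byte 1 (0xDE): sum1=69, sum2=171
  after byte 2 (0xFE): sum1=68, sum2=239
  after byte 3 (0xE9): sum1=46, sum2=30
  after byte 4 (0x2D): sum1=91, sum2=121
  after byte 5 (0xD6): sum1=50, sum2=171
Checksum = sum2·256 + sum1 = 171·256 + 50 = 43826 = 0xAB32.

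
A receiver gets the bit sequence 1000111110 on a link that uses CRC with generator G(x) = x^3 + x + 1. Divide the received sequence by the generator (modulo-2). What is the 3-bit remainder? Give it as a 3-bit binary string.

000

Modulo-2 division of 1000111110 by 1011:
  pos 0: 1000 XOR 1011 = 0011
  pos 2: 1111 XOR 1011 = 0100
  pos 3: 1001 XOR 1011 = 0010
  pos 5: 1011 XOR 1011 = 0000
Remainder = 000 (zero — the frame passes the CRC check).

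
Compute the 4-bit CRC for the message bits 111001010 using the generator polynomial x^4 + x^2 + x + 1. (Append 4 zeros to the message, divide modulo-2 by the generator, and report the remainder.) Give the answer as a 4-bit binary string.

1110

Append 4 zeros: 1110010100000. Divide by 10111 (XOR where the leading bit is 1):
  pos 0: 11100 XOR 10111 = 01011
  pos 1: 10111 XOR 10111 = 00000
  pos 7: 10000 XOR 10111 = 00111
Remainder (last 4 bits) = 1110. This is the CRC / FCS.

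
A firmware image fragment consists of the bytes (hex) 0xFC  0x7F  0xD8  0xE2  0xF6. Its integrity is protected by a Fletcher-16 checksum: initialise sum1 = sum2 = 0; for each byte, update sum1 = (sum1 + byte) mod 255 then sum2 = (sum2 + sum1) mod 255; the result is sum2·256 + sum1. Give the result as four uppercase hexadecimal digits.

Running sums (mod 255):
  after byte 0 (0xFC): sum1=252, sum2=252
  after byte 1 (0x7F): sum1=124, sum2=121
  after byte 2 (0xD8): sum1=85, sum2=206
  after byte 3 (0xE2): sum1=56, sum2=7
  after byte 4 (0xF6): sum1=47, sum2=54
Checksum = sum2·256 + sum1 = 54·256 + 47 = 13871 = 0x362F.

362F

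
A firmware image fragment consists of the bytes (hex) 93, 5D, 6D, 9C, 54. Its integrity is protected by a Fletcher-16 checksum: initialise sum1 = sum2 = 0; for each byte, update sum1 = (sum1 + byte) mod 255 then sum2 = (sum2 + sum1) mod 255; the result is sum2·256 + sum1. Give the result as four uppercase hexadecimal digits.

Running sums (mod 255):
  after byte 0 (93): sum1=147, sum2=147
  after byte 1 (5D): sum1=240, sum2=132
  after byte 2 (6D): sum1=94, sum2=226
  after byte 3 (9C): sum1=250, sum2=221
  after byte 4 (54): sum1=79, sum2=45
Checksum = sum2·256 + sum1 = 45·256 + 79 = 11599 = 0x2D4F.

2D4F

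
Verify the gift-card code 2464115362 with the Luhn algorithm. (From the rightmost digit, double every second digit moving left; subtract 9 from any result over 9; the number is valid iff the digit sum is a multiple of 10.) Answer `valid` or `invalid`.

From the right, keep odd positions and double even positions (subtract 9 from any doubled value over 9):
  doubled (positions 2,4,...): 3 1 2 3 4 → sum 13
  kept (positions 1,3,...): 2 3 1 4 4 → sum 14
Total = 27.
27 mod 10 = 7, so the number is invalid.

invalid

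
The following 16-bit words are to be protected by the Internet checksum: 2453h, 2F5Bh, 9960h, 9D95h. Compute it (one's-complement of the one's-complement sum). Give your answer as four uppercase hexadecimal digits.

One's-complement addition (fold any carry out of bit 15 back into bit 0):
  0x2453 + 0x2F5B = 0x053AE
  0x53AE + 0x9960 = 0x0ED0E
  0xED0E + 0x9D95 = 0x18AA3 → wrap carry → 0x8AA4
One's-complement sum = 0x8AA4.
Checksum = ~0x8AA4 & 0xFFFF = 0x755B.

755B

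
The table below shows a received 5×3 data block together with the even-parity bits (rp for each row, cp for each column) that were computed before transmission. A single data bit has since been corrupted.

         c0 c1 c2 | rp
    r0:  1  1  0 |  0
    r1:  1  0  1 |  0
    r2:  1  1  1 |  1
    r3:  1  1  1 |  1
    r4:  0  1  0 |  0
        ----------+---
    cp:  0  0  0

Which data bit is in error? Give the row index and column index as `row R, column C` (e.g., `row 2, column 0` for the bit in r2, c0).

row 4, column 2

Recompute each row's even parity and compare to rp:
  r0: data parity 0, sent rp 0 → ok
  r1: data parity 0, sent rp 0 → ok
  r2: data parity 1, sent rp 1 → ok
  r3: data parity 1, sent rp 1 → ok
  r4: data parity 1, sent rp 0 → mismatch
Recompute each column's even parity and compare to cp:
  c0: data parity 0, sent cp 0 → ok
  c1: data parity 0, sent cp 0 → ok
  c2: data parity 1, sent cp 0 → mismatch
Exactly one row (r4) and one column (c2) fail → the flipped bit is at their intersection.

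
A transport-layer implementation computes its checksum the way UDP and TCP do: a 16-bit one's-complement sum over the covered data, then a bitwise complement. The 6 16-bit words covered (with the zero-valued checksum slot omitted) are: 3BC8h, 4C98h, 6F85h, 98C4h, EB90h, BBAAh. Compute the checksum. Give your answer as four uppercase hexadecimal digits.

One's-complement addition (fold any carry out of bit 15 back into bit 0):
  0x3BC8 + 0x4C98 = 0x08860
  0x8860 + 0x6F85 = 0x0F7E5
  0xF7E5 + 0x98C4 = 0x190A9 → wrap carry → 0x90AA
  0x90AA + 0xEB90 = 0x17C3A → wrap carry → 0x7C3B
  0x7C3B + 0xBBAA = 0x137E5 → wrap carry → 0x37E6
One's-complement sum = 0x37E6.
Checksum = ~0x37E6 & 0xFFFF = 0xC819.

C819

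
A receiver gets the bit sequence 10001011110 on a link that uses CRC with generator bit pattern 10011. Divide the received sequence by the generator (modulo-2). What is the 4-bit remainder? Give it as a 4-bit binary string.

0110

Modulo-2 division of 10001011110 by 10011:
  pos 0: 10001 XOR 10011 = 00010
  pos 3: 10011 XOR 10011 = 00000
Remainder = 0110 (nonzero — an error is detected).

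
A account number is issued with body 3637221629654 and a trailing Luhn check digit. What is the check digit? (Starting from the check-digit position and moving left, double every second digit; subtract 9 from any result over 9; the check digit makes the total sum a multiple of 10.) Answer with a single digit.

Partial digits right→left: 4 5 6 9 2 6 1 2 2 7 3 6 3
Double every second digit counting from the check-digit position (so the 1st, 3rd, 5th, ... of the partial from the right).
  doubled (with −9 where >9): 8 3 4 2 4 6 6 → sum 33
  kept as-is: 5 9 6 2 7 6 → sum 35
Total = 33 + 35 = 68.
Check digit = (10 − (68 mod 10)) mod 10 = 2.

2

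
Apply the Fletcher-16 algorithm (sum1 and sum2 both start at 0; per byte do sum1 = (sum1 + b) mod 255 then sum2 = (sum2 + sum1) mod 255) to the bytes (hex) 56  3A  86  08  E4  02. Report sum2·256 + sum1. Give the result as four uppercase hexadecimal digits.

2706

Running sums (mod 255):
  after byte 0 (56): sum1=86, sum2=86
  after byte 1 (3A): sum1=144, sum2=230
  after byte 2 (86): sum1=23, sum2=253
  after byte 3 (08): sum1=31, sum2=29
  after byte 4 (E4): sum1=4, sum2=33
  after byte 5 (02): sum1=6, sum2=39
Checksum = sum2·256 + sum1 = 39·256 + 6 = 9990 = 0x2706.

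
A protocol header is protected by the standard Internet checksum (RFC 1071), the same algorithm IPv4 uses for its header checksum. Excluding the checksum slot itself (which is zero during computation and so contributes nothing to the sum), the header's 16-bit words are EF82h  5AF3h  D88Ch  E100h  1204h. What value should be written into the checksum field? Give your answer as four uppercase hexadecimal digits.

One's-complement addition (fold any carry out of bit 15 back into bit 0):
  0xEF82 + 0x5AF3 = 0x14A75 → wrap carry → 0x4A76
  0x4A76 + 0xD88C = 0x12302 → wrap carry → 0x2303
  0x2303 + 0xE100 = 0x10403 → wrap carry → 0x0404
  0x0404 + 0x1204 = 0x01608
One's-complement sum = 0x1608.
Checksum = ~0x1608 & 0xFFFF = 0xE9F7.

E9F7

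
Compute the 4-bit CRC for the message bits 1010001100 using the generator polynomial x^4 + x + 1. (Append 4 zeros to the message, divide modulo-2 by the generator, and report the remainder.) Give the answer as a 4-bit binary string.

0100

Append 4 zeros: 10100011000000. Divide by 10011 (XOR where the leading bit is 1):
  pos 0: 10100 XOR 10011 = 00111
  pos 2: 11101 XOR 10011 = 01110
  pos 3: 11101 XOR 10011 = 01110
  pos 4: 11100 XOR 10011 = 01111
  pos 5: 11110 XOR 10011 = 01101
  pos 6: 11010 XOR 10011 = 01001
  pos 7: 10010 XOR 10011 = 00001
Remainder (last 4 bits) = 0100. This is the CRC / FCS.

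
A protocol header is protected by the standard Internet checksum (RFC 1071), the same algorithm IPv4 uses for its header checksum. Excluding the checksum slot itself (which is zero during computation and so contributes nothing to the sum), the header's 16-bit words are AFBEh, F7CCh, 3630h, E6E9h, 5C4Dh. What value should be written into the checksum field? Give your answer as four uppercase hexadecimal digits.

One's-complement addition (fold any carry out of bit 15 back into bit 0):
  0xAFBE + 0xF7CC = 0x1A78A → wrap carry → 0xA78B
  0xA78B + 0x3630 = 0x0DDBB
  0xDDBB + 0xE6E9 = 0x1C4A4 → wrap carry → 0xC4A5
  0xC4A5 + 0x5C4D = 0x120F2 → wrap carry → 0x20F3
One's-complement sum = 0x20F3.
Checksum = ~0x20F3 & 0xFFFF = 0xDF0C.

DF0C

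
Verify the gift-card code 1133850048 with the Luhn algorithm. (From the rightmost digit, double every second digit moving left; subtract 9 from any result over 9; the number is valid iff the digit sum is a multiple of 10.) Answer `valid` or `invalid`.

From the right, keep odd positions and double even positions (subtract 9 from any doubled value over 9):
  doubled (positions 2,4,...): 8 0 7 6 2 → sum 23
  kept (positions 1,3,...): 8 0 5 3 1 → sum 17
Total = 40.
40 mod 10 = 0, so the number is valid.

valid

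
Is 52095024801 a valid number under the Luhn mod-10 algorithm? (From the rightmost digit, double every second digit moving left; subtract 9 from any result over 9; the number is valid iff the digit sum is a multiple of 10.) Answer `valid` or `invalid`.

invalid

From the right, keep odd positions and double even positions (subtract 9 from any doubled value over 9):
  doubled (positions 2,4,...): 0 8 0 9 4 → sum 21
  kept (positions 1,3,...): 1 8 2 5 0 5 → sum 21
Total = 42.
42 mod 10 = 2, so the number is invalid.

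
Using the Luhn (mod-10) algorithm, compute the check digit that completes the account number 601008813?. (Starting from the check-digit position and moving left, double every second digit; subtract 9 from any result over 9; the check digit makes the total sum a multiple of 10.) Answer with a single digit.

Partial digits right→left: 3 1 8 8 0 0 1 0 6
Double every second digit counting from the check-digit position (so the 1st, 3rd, 5th, ... of the partial from the right).
  doubled (with −9 where >9): 6 7 0 2 3 → sum 18
  kept as-is: 1 8 0 0 → sum 9
Total = 18 + 9 = 27.
Check digit = (10 − (27 mod 10)) mod 10 = 3.

3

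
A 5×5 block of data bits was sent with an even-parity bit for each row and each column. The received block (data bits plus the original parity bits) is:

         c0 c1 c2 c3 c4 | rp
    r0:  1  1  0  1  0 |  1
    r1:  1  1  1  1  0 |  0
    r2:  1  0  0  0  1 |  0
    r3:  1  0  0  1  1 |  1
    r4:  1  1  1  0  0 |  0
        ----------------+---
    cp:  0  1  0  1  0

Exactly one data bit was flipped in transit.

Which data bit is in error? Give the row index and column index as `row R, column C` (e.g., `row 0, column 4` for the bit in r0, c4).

row 4, column 0

Recompute each row's even parity and compare to rp:
  r0: data parity 1, sent rp 1 → ok
  r1: data parity 0, sent rp 0 → ok
  r2: data parity 0, sent rp 0 → ok
  r3: data parity 1, sent rp 1 → ok
  r4: data parity 1, sent rp 0 → mismatch
Recompute each column's even parity and compare to cp:
  c0: data parity 1, sent cp 0 → mismatch
  c1: data parity 1, sent cp 1 → ok
  c2: data parity 0, sent cp 0 → ok
  c3: data parity 1, sent cp 1 → ok
  c4: data parity 0, sent cp 0 → ok
Exactly one row (r4) and one column (c0) fail → the flipped bit is at their intersection.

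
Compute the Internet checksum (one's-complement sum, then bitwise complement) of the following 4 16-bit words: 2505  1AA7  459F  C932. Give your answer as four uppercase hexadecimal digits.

One's-complement addition (fold any carry out of bit 15 back into bit 0):
  0x2505 + 0x1AA7 = 0x03FAC
  0x3FAC + 0x459F = 0x0854B
  0x854B + 0xC932 = 0x14E7D → wrap carry → 0x4E7E
One's-complement sum = 0x4E7E.
Checksum = ~0x4E7E & 0xFFFF = 0xB181.

B181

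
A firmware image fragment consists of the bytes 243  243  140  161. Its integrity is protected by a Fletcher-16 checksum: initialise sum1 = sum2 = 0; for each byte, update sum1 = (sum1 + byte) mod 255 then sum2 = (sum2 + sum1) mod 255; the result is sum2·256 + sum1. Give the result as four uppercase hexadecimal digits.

Running sums (mod 255):
  after byte 0 (243): sum1=243, sum2=243
  after byte 1 (243): sum1=231, sum2=219
  after byte 2 (140): sum1=116, sum2=80
  after byte 3 (161): sum1=22, sum2=102
Checksum = sum2·256 + sum1 = 102·256 + 22 = 26134 = 0x6616.

6616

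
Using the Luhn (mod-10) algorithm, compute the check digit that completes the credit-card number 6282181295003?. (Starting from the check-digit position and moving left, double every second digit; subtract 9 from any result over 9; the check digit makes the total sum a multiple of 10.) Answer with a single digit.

2

Partial digits right→left: 3 0 0 5 9 2 1 8 1 2 8 2 6
Double every second digit counting from the check-digit position (so the 1st, 3rd, 5th, ... of the partial from the right).
  doubled (with −9 where >9): 6 0 9 2 2 7 3 → sum 29
  kept as-is: 0 5 2 8 2 2 → sum 19
Total = 29 + 19 = 48.
Check digit = (10 − (48 mod 10)) mod 10 = 2.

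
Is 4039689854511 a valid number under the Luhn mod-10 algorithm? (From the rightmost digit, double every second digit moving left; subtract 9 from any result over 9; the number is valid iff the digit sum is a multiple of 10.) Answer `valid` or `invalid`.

From the right, keep odd positions and double even positions (subtract 9 from any doubled value over 9):
  doubled (positions 2,4,...): 2 8 7 7 9 0 → sum 33
  kept (positions 1,3,...): 1 5 5 9 6 3 4 → sum 33
Total = 66.
66 mod 10 = 6, so the number is invalid.

invalid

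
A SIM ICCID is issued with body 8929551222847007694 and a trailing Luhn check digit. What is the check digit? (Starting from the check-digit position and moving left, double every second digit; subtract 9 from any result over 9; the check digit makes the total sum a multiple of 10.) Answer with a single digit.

Partial digits right→left: 4 9 6 7 0 0 7 4 8 2 2 2 1 5 5 9 2 9 8
Double every second digit counting from the check-digit position (so the 1st, 3rd, 5th, ... of the partial from the right).
  doubled (with −9 where >9): 8 3 0 5 7 4 2 1 4 7 → sum 41
  kept as-is: 9 7 0 4 2 2 5 9 9 → sum 47
Total = 41 + 47 = 88.
Check digit = (10 − (88 mod 10)) mod 10 = 2.

2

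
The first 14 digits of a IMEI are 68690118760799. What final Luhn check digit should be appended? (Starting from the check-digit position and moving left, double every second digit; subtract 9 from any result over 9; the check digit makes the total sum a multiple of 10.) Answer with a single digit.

9

Partial digits right→left: 9 9 7 0 6 7 8 1 1 0 9 6 8 6
Double every second digit counting from the check-digit position (so the 1st, 3rd, 5th, ... of the partial from the right).
  doubled (with −9 where >9): 9 5 3 7 2 9 7 → sum 42
  kept as-is: 9 0 7 1 0 6 6 → sum 29
Total = 42 + 29 = 71.
Check digit = (10 − (71 mod 10)) mod 10 = 9.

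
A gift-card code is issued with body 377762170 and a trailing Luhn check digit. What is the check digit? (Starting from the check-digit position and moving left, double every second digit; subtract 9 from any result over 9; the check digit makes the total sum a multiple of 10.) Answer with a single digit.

1

Partial digits right→left: 0 7 1 2 6 7 7 7 3
Double every second digit counting from the check-digit position (so the 1st, 3rd, 5th, ... of the partial from the right).
  doubled (with −9 where >9): 0 2 3 5 6 → sum 16
  kept as-is: 7 2 7 7 → sum 23
Total = 16 + 23 = 39.
Check digit = (10 − (39 mod 10)) mod 10 = 1.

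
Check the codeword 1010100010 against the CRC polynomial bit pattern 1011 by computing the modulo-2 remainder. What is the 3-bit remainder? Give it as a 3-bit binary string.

000

Modulo-2 division of 1010100010 by 1011:
  pos 0: 1010 XOR 1011 = 0001
  pos 3: 1100 XOR 1011 = 0111
  pos 4: 1110 XOR 1011 = 0101
  pos 5: 1011 XOR 1011 = 0000
Remainder = 000 (zero — the frame passes the CRC check).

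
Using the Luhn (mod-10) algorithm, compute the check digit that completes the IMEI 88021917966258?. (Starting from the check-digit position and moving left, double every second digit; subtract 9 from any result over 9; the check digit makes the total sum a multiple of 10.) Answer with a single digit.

1

Partial digits right→left: 8 5 2 6 6 9 7 1 9 1 2 0 8 8
Double every second digit counting from the check-digit position (so the 1st, 3rd, 5th, ... of the partial from the right).
  doubled (with −9 where >9): 7 4 3 5 9 4 7 → sum 39
  kept as-is: 5 6 9 1 1 0 8 → sum 30
Total = 39 + 30 = 69.
Check digit = (10 − (69 mod 10)) mod 10 = 1.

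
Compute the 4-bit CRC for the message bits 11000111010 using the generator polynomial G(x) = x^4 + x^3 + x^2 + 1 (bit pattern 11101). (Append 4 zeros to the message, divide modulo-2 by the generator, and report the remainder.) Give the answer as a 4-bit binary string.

1111

Append 4 zeros: 110001110100000. Divide by 11101 (XOR where the leading bit is 1):
  pos 0: 11000 XOR 11101 = 00101
  pos 2: 10111 XOR 11101 = 01010
  pos 3: 10101 XOR 11101 = 01000
  pos 4: 10000 XOR 11101 = 01101
  pos 5: 11011 XOR 11101 = 00110
  pos 7: 11000 XOR 11101 = 00101
  pos 9: 10100 XOR 11101 = 01001
  pos 10: 10010 XOR 11101 = 01111
Remainder (last 4 bits) = 1111. This is the CRC / FCS.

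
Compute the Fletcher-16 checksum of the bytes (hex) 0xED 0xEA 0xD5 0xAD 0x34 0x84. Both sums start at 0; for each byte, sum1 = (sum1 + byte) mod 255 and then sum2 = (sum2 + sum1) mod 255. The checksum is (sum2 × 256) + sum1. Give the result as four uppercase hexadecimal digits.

Running sums (mod 255):
  after byte 0 (0xED): sum1=237, sum2=237
  after byte 1 (0xEA): sum1=216, sum2=198
  after byte 2 (0xD5): sum1=174, sum2=117
  after byte 3 (0xAD): sum1=92, sum2=209
  after byte 4 (0x34): sum1=144, sum2=98
  after byte 5 (0x84): sum1=21, sum2=119
Checksum = sum2·256 + sum1 = 119·256 + 21 = 30485 = 0x7715.

7715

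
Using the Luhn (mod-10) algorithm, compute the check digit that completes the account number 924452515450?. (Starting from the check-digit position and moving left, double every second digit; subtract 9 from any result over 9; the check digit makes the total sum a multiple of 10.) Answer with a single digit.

Partial digits right→left: 0 5 4 5 1 5 2 5 4 4 2 9
Double every second digit counting from the check-digit position (so the 1st, 3rd, 5th, ... of the partial from the right).
  doubled (with −9 where >9): 0 8 2 4 8 4 → sum 26
  kept as-is: 5 5 5 5 4 9 → sum 33
Total = 26 + 33 = 59.
Check digit = (10 − (59 mod 10)) mod 10 = 1.

1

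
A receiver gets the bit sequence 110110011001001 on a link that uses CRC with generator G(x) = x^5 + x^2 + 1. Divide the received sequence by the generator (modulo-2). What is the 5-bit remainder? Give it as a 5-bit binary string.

00000

Modulo-2 division of 110110011001001 by 100101:
  pos 0: 110110 XOR 100101 = 010011
  pos 1: 100110 XOR 100101 = 000011
  pos 5: 111100 XOR 100101 = 011001
  pos 6: 110011 XOR 100101 = 010110
  pos 7: 101100 XOR 100101 = 001001
  pos 9: 100101 XOR 100101 = 000000
Remainder = 00000 (zero — the frame passes the CRC check).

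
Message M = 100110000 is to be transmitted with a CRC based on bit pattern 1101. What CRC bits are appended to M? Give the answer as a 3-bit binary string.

Append 3 zeros: 100110000000. Divide by 1101 (XOR where the leading bit is 1):
  pos 0: 1001 XOR 1101 = 0100
  pos 1: 1001 XOR 1101 = 0100
  pos 2: 1000 XOR 1101 = 0101
  pos 3: 1010 XOR 1101 = 0111
  pos 4: 1110 XOR 1101 = 0011
  pos 6: 1100 XOR 1101 = 0001
Remainder (last 3 bits) = 100. This is the CRC / FCS.

100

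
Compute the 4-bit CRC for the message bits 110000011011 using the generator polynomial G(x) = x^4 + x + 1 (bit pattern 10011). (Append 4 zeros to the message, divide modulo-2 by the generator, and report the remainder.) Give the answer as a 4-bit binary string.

Append 4 zeros: 1100000110110000. Divide by 10011 (XOR where the leading bit is 1):
  pos 0: 11000 XOR 10011 = 01011
  pos 1: 10110 XOR 10011 = 00101
  pos 3: 10101 XOR 10011 = 00110
  pos 5: 11010 XOR 10011 = 01001
  pos 6: 10011 XOR 10011 = 00000
  pos 11: 10000 XOR 10011 = 00011
Remainder (last 4 bits) = 0011. This is the CRC / FCS.

0011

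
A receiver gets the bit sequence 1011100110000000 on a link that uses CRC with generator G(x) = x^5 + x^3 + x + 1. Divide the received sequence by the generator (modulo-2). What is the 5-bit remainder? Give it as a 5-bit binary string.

00000

Modulo-2 division of 1011100110000000 by 101011:
  pos 0: 101110 XOR 101011 = 000101
  pos 3: 101011 XOR 101011 = 000000
Remainder = 00000 (zero — the frame passes the CRC check).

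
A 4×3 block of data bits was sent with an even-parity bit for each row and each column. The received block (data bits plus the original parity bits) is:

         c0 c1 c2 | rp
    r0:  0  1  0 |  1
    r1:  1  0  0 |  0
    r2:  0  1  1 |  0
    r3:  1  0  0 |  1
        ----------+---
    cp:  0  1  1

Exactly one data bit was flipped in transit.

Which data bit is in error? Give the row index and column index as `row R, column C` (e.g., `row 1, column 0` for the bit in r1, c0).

Recompute each row's even parity and compare to rp:
  r0: data parity 1, sent rp 1 → ok
  r1: data parity 1, sent rp 0 → mismatch
  r2: data parity 0, sent rp 0 → ok
  r3: data parity 1, sent rp 1 → ok
Recompute each column's even parity and compare to cp:
  c0: data parity 0, sent cp 0 → ok
  c1: data parity 0, sent cp 1 → mismatch
  c2: data parity 1, sent cp 1 → ok
Exactly one row (r1) and one column (c1) fail → the flipped bit is at their intersection.

row 1, column 1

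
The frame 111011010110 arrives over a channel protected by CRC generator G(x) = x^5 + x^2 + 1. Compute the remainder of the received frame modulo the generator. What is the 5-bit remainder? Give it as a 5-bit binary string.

00100

Modulo-2 division of 111011010110 by 100101:
  pos 0: 111011 XOR 100101 = 011110
  pos 1: 111100 XOR 100101 = 011001
  pos 2: 110011 XOR 100101 = 010110
  pos 3: 101100 XOR 100101 = 001001
  pos 5: 100111 XOR 100101 = 000010
Remainder = 00100 (nonzero — an error is detected).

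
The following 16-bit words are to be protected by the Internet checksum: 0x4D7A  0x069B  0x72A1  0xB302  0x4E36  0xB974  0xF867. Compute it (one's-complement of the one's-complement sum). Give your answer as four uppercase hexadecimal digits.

One's-complement addition (fold any carry out of bit 15 back into bit 0):
  0x4D7A + 0x069B = 0x05415
  0x5415 + 0x72A1 = 0x0C6B6
  0xC6B6 + 0xB302 = 0x179B8 → wrap carry → 0x79B9
  0x79B9 + 0x4E36 = 0x0C7EF
  0xC7EF + 0xB974 = 0x18163 → wrap carry → 0x8164
  0x8164 + 0xF867 = 0x179CB → wrap carry → 0x79CC
One's-complement sum = 0x79CC.
Checksum = ~0x79CC & 0xFFFF = 0x8633.

8633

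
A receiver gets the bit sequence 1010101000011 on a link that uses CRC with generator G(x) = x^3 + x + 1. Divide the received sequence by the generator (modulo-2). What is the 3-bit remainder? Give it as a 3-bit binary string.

000

Modulo-2 division of 1010101000011 by 1011:
  pos 0: 1010 XOR 1011 = 0001
  pos 3: 1101 XOR 1011 = 0110
  pos 4: 1100 XOR 1011 = 0111
  pos 5: 1110 XOR 1011 = 0101
  pos 6: 1010 XOR 1011 = 0001
  pos 9: 1011 XOR 1011 = 0000
Remainder = 000 (zero — the frame passes the CRC check).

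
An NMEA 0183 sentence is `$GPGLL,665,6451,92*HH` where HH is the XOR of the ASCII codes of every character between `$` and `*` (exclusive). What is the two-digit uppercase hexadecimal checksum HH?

XOR the ASCII codes of the payload characters:
  'G' = 0x47 → acc = 0x47
  'P' = 0x50 → acc = 0x17
  'G' = 0x47 → acc = 0x50
  'L' = 0x4C → acc = 0x1C
  'L' = 0x4C → acc = 0x50
  ',' = 0x2C → acc = 0x7C
  '6' = 0x36 → acc = 0x4A
  '6' = 0x36 → acc = 0x7C
  '5' = 0x35 → acc = 0x49
  ',' = 0x2C → acc = 0x65
  '6' = 0x36 → acc = 0x53
  '4' = 0x34 → acc = 0x67
  '5' = 0x35 → acc = 0x52
  '1' = 0x31 → acc = 0x63
  ',' = 0x2C → acc = 0x4F
  '9' = 0x39 → acc = 0x76
  '2' = 0x32 → acc = 0x44
Checksum = 0x44.

44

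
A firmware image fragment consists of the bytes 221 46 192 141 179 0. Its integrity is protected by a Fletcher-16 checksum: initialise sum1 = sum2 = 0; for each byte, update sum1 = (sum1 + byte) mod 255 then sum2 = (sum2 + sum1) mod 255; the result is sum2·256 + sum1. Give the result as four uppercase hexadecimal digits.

Running sums (mod 255):
  after byte 0 (221): sum1=221, sum2=221
  after byte 1 (46): sum1=12, sum2=233
  after byte 2 (192): sum1=204, sum2=182
  after byte 3 (141): sum1=90, sum2=17
  after byte 4 (179): sum1=14, sum2=31
  after byte 5 (0): sum1=14, sum2=45
Checksum = sum2·256 + sum1 = 45·256 + 14 = 11534 = 0x2D0E.

2D0E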